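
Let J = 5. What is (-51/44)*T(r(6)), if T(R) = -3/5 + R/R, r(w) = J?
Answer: -51/110 ≈ -0.46364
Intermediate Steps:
r(w) = 5
T(R) = ⅖ (T(R) = -3*⅕ + 1 = -⅗ + 1 = ⅖)
(-51/44)*T(r(6)) = -51/44*(⅖) = -51*1/44*(⅖) = -51/44*⅖ = -51/110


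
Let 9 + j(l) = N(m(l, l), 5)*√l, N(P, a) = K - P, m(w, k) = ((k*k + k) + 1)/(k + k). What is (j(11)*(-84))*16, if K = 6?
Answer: 12096 + 672*√11/11 ≈ 12299.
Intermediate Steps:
m(w, k) = (1 + k + k²)/(2*k) (m(w, k) = ((k² + k) + 1)/((2*k)) = ((k + k²) + 1)*(1/(2*k)) = (1 + k + k²)*(1/(2*k)) = (1 + k + k²)/(2*k))
N(P, a) = 6 - P
j(l) = -9 + √l*(6 - (1 + l*(1 + l))/(2*l)) (j(l) = -9 + (6 - (1 + l*(1 + l))/(2*l))*√l = -9 + √l*(6 - (1 + l*(1 + l))/(2*l)))
(j(11)*(-84))*16 = (((-1 - 1*11² - 18*√11 + 11*11)/(2*√11))*(-84))*16 = (((√11/11)*(-1 - 1*121 - 18*√11 + 121)/2)*(-84))*16 = (((√11/11)*(-1 - 121 - 18*√11 + 121)/2)*(-84))*16 = (((√11/11)*(-1 - 18*√11)/2)*(-84))*16 = ((√11*(-1 - 18*√11)/22)*(-84))*16 = -42*√11*(-1 - 18*√11)/11*16 = -672*√11*(-1 - 18*√11)/11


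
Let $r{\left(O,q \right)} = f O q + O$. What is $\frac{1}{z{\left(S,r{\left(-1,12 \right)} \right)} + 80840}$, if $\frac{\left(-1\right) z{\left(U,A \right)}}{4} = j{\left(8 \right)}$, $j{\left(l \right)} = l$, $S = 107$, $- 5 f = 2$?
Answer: $\frac{1}{80808} \approx 1.2375 \cdot 10^{-5}$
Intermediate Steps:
$f = - \frac{2}{5}$ ($f = \left(- \frac{1}{5}\right) 2 = - \frac{2}{5} \approx -0.4$)
$r{\left(O,q \right)} = O - \frac{2 O q}{5}$ ($r{\left(O,q \right)} = - \frac{2 O}{5} q + O = - \frac{2 O q}{5} + O = O - \frac{2 O q}{5}$)
$z{\left(U,A \right)} = -32$ ($z{\left(U,A \right)} = \left(-4\right) 8 = -32$)
$\frac{1}{z{\left(S,r{\left(-1,12 \right)} \right)} + 80840} = \frac{1}{-32 + 80840} = \frac{1}{80808}$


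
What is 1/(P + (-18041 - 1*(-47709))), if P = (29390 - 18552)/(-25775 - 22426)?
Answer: 48201/1430016430 ≈ 3.3707e-5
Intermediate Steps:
P = -10838/48201 (P = 10838/(-48201) = 10838*(-1/48201) = -10838/48201 ≈ -0.22485)
1/(P + (-18041 - 1*(-47709))) = 1/(-10838/48201 + (-18041 - 1*(-47709))) = 1/(-10838/48201 + (-18041 + 47709)) = 1/(-10838/48201 + 29668) = 1/(1430016430/48201) = 48201/1430016430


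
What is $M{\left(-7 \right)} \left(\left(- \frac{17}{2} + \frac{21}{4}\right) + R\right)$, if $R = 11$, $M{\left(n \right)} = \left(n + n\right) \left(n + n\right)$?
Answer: $1519$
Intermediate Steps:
$M{\left(n \right)} = 4 n^{2}$ ($M{\left(n \right)} = 2 n 2 n = 4 n^{2}$)
$M{\left(-7 \right)} \left(\left(- \frac{17}{2} + \frac{21}{4}\right) + R\right) = 4 \left(-7\right)^{2} \left(\left(- \frac{17}{2} + \frac{21}{4}\right) + 11\right) = 4 \cdot 49 \left(\left(\left(-17\right) \frac{1}{2} + 21 \cdot \frac{1}{4}\right) + 11\right) = 196 \left(\left(- \frac{17}{2} + \frac{21}{4}\right) + 11\right) = 196 \left(- \frac{13}{4} + 11\right) = 196 \cdot \frac{31}{4} = 1519$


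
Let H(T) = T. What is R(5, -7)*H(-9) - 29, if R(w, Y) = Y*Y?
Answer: -470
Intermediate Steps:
R(w, Y) = Y²
R(5, -7)*H(-9) - 29 = (-7)²*(-9) - 29 = 49*(-9) - 29 = -441 - 29 = -470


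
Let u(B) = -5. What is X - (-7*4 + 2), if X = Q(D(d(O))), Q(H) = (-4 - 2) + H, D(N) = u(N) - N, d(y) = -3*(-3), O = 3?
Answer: 6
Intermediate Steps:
d(y) = 9
D(N) = -5 - N
Q(H) = -6 + H
X = -20 (X = -6 + (-5 - 1*9) = -6 + (-5 - 9) = -6 - 14 = -20)
X - (-7*4 + 2) = -20 - (-7*4 + 2) = -20 - (-28 + 2) = -20 - 1*(-26) = -20 + 26 = 6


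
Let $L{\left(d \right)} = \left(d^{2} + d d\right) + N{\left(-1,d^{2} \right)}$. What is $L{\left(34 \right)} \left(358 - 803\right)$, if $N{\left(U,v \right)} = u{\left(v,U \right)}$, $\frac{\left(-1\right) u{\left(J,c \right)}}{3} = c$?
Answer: $-1030175$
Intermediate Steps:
$u{\left(J,c \right)} = - 3 c$
$N{\left(U,v \right)} = - 3 U$
$L{\left(d \right)} = 3 + 2 d^{2}$ ($L{\left(d \right)} = \left(d^{2} + d d\right) - -3 = \left(d^{2} + d^{2}\right) + 3 = 2 d^{2} + 3 = 3 + 2 d^{2}$)
$L{\left(34 \right)} \left(358 - 803\right) = \left(3 + 2 \cdot 34^{2}\right) \left(358 - 803\right) = \left(3 + 2 \cdot 1156\right) \left(-445\right) = \left(3 + 2312\right) \left(-445\right) = 2315 \left(-445\right) = -1030175$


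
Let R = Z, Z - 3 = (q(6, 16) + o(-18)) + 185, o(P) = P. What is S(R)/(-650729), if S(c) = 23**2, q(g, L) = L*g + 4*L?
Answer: -529/650729 ≈ -0.00081293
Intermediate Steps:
q(g, L) = 4*L + L*g
Z = 330 (Z = 3 + ((16*(4 + 6) - 18) + 185) = 3 + ((16*10 - 18) + 185) = 3 + ((160 - 18) + 185) = 3 + (142 + 185) = 3 + 327 = 330)
R = 330
S(c) = 529
S(R)/(-650729) = 529/(-650729) = 529*(-1/650729) = -529/650729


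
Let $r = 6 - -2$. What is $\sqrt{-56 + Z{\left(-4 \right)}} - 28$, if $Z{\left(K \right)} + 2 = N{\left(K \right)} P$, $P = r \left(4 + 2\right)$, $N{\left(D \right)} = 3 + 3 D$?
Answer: $-28 + 7 i \sqrt{10} \approx -28.0 + 22.136 i$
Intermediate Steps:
$r = 8$ ($r = 6 + 2 = 8$)
$P = 48$ ($P = 8 \left(4 + 2\right) = 8 \cdot 6 = 48$)
$Z{\left(K \right)} = 142 + 144 K$ ($Z{\left(K \right)} = -2 + \left(3 + 3 K\right) 48 = -2 + \left(144 + 144 K\right) = 142 + 144 K$)
$\sqrt{-56 + Z{\left(-4 \right)}} - 28 = \sqrt{-56 + \left(142 + 144 \left(-4\right)\right)} - 28 = \sqrt{-56 + \left(142 - 576\right)} - 28 = \sqrt{-56 - 434} - 28 = \sqrt{-490} - 28 = 7 i \sqrt{10} - 28 = -28 + 7 i \sqrt{10}$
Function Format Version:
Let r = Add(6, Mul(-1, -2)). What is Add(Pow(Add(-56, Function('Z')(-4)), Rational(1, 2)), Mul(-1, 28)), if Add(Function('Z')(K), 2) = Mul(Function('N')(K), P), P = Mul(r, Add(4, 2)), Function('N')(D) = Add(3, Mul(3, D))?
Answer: Add(-28, Mul(7, I, Pow(10, Rational(1, 2)))) ≈ Add(-28.000, Mul(22.136, I))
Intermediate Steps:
r = 8 (r = Add(6, 2) = 8)
P = 48 (P = Mul(8, Add(4, 2)) = Mul(8, 6) = 48)
Function('Z')(K) = Add(142, Mul(144, K)) (Function('Z')(K) = Add(-2, Mul(Add(3, Mul(3, K)), 48)) = Add(-2, Add(144, Mul(144, K))) = Add(142, Mul(144, K)))
Add(Pow(Add(-56, Function('Z')(-4)), Rational(1, 2)), Mul(-1, 28)) = Add(Pow(Add(-56, Add(142, Mul(144, -4))), Rational(1, 2)), Mul(-1, 28)) = Add(Pow(Add(-56, Add(142, -576)), Rational(1, 2)), -28) = Add(Pow(Add(-56, -434), Rational(1, 2)), -28) = Add(Pow(-490, Rational(1, 2)), -28) = Add(Mul(7, I, Pow(10, Rational(1, 2))), -28) = Add(-28, Mul(7, I, Pow(10, Rational(1, 2))))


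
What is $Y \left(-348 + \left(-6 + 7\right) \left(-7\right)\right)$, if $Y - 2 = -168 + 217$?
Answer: $-18105$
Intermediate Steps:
$Y = 51$ ($Y = 2 + \left(-168 + 217\right) = 2 + 49 = 51$)
$Y \left(-348 + \left(-6 + 7\right) \left(-7\right)\right) = 51 \left(-348 + \left(-6 + 7\right) \left(-7\right)\right) = 51 \left(-348 + 1 \left(-7\right)\right) = 51 \left(-348 - 7\right) = 51 \left(-355\right) = -18105$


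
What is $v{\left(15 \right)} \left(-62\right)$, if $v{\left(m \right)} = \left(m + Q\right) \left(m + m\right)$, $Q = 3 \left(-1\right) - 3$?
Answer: $-16740$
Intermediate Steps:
$Q = -6$ ($Q = -3 - 3 = -6$)
$v{\left(m \right)} = 2 m \left(-6 + m\right)$ ($v{\left(m \right)} = \left(m - 6\right) \left(m + m\right) = \left(-6 + m\right) 2 m = 2 m \left(-6 + m\right)$)
$v{\left(15 \right)} \left(-62\right) = 2 \cdot 15 \left(-6 + 15\right) \left(-62\right) = 2 \cdot 15 \cdot 9 \left(-62\right) = 270 \left(-62\right) = -16740$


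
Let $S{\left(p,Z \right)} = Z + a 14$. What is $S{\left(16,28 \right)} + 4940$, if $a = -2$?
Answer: $4940$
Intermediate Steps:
$S{\left(p,Z \right)} = -28 + Z$ ($S{\left(p,Z \right)} = Z - 28 = -28 + Z$)
$S{\left(16,28 \right)} + 4940 = \left(-28 + 28\right) + 4940 = 0 + 4940 = 4940$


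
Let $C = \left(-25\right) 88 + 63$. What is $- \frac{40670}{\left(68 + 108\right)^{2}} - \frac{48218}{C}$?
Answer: $\frac{703344489}{33097856} \approx 21.25$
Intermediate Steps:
$C = -2137$ ($C = -2200 + 63 = -2137$)
$- \frac{40670}{\left(68 + 108\right)^{2}} - \frac{48218}{C} = - \frac{40670}{\left(68 + 108\right)^{2}} - \frac{48218}{-2137} = - \frac{40670}{176^{2}} - - \frac{48218}{2137} = - \frac{40670}{30976} + \frac{48218}{2137} = \left(-40670\right) \frac{1}{30976} + \frac{48218}{2137} = - \frac{20335}{15488} + \frac{48218}{2137} = \frac{703344489}{33097856}$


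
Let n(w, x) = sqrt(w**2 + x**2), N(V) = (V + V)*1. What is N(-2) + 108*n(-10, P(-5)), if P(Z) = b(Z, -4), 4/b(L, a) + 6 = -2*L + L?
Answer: -4 + 216*sqrt(29) ≈ 1159.2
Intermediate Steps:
N(V) = 2*V (N(V) = (2*V)*1 = 2*V)
b(L, a) = 4/(-6 - L) (b(L, a) = 4/(-6 + (-2*L + L)) = 4/(-6 - L))
P(Z) = -4/(6 + Z)
N(-2) + 108*n(-10, P(-5)) = 2*(-2) + 108*sqrt((-10)**2 + (-4/(6 - 5))**2) = -4 + 108*sqrt(100 + (-4/1)**2) = -4 + 108*sqrt(100 + (-4*1)**2) = -4 + 108*sqrt(100 + (-4)**2) = -4 + 108*sqrt(100 + 16) = -4 + 108*sqrt(116) = -4 + 108*(2*sqrt(29)) = -4 + 216*sqrt(29)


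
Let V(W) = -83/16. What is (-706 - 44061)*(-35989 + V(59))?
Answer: 25781628669/16 ≈ 1.6114e+9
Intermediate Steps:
V(W) = -83/16 (V(W) = -83*1/16 = -83/16)
(-706 - 44061)*(-35989 + V(59)) = (-706 - 44061)*(-35989 - 83/16) = -44767*(-575907/16) = 25781628669/16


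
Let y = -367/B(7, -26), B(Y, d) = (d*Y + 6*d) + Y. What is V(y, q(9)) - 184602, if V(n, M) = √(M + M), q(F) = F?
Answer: -184602 + 3*√2 ≈ -1.8460e+5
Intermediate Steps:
B(Y, d) = Y + 6*d + Y*d (B(Y, d) = (Y*d + 6*d) + Y = (6*d + Y*d) + Y = Y + 6*d + Y*d)
y = 367/331 (y = -367/(7 + 6*(-26) + 7*(-26)) = -367/(7 - 156 - 182) = -367/(-331) = -367*(-1/331) = 367/331 ≈ 1.1088)
V(n, M) = √2*√M (V(n, M) = √(2*M) = √2*√M)
V(y, q(9)) - 184602 = √2*√9 - 184602 = √2*3 - 184602 = 3*√2 - 184602 = -184602 + 3*√2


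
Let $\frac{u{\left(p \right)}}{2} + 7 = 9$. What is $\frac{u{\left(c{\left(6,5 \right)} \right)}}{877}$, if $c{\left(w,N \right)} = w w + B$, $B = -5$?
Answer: $\frac{4}{877} \approx 0.004561$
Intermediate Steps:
$c{\left(w,N \right)} = -5 + w^{2}$ ($c{\left(w,N \right)} = w w - 5 = w^{2} - 5 = -5 + w^{2}$)
$u{\left(p \right)} = 4$ ($u{\left(p \right)} = -14 + 2 \cdot 9 = -14 + 18 = 4$)
$\frac{u{\left(c{\left(6,5 \right)} \right)}}{877} = \frac{4}{877}$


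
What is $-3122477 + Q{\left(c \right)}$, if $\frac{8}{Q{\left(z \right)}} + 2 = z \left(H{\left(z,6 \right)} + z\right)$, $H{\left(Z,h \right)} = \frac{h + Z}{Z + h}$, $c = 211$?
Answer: $- \frac{69834198101}{22365} \approx -3.1225 \cdot 10^{6}$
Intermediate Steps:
$H{\left(Z,h \right)} = 1$ ($H{\left(Z,h \right)} = \frac{Z + h}{Z + h} = 1$)
$Q{\left(z \right)} = \frac{8}{-2 + z \left(1 + z\right)}$
$-3122477 + Q{\left(c \right)} = -3122477 + \frac{8}{-2 + 211 + 211^{2}} = -3122477 + \frac{8}{-2 + 211 + 44521} = -3122477 + \frac{8}{44730} = -3122477 + 8 \cdot \frac{1}{44730} = -3122477 + \frac{4}{22365} = - \frac{69834198101}{22365}$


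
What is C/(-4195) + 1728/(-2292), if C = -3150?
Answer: -486/160249 ≈ -0.0030328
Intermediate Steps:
C/(-4195) + 1728/(-2292) = -3150/(-4195) + 1728/(-2292) = -3150*(-1/4195) + 1728*(-1/2292) = 630/839 - 144/191 = -486/160249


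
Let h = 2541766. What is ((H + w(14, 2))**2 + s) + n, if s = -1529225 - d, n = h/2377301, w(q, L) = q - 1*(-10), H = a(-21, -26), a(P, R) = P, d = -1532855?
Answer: 8653540105/2377301 ≈ 3640.1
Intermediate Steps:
H = -21
w(q, L) = 10 + q (w(q, L) = q + 10 = 10 + q)
n = 2541766/2377301 ≈ 1.0692
s = 3630 (s = -1529225 - 1*(-1532855) = -1529225 + 1532855 = 3630)
((H + w(14, 2))**2 + s) + n = ((-21 + (10 + 14))**2 + 3630) + 2541766/2377301 = ((-21 + 24)**2 + 3630) + 2541766/2377301 = (3**2 + 3630) + 2541766/2377301 = (9 + 3630) + 2541766/2377301 = 3639 + 2541766/2377301 = 8653540105/2377301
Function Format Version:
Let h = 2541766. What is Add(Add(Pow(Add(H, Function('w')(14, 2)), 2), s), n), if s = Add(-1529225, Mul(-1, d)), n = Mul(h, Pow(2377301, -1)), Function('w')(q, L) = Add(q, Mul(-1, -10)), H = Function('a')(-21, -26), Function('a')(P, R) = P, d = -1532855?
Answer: Rational(8653540105, 2377301) ≈ 3640.1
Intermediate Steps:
H = -21
Function('w')(q, L) = Add(10, q) (Function('w')(q, L) = Add(q, 10) = Add(10, q))
n = Rational(2541766, 2377301) (n = Mul(2541766, Pow(2377301, -1)) = Mul(2541766, Rational(1, 2377301)) = Rational(2541766, 2377301) ≈ 1.0692)
s = 3630 (s = Add(-1529225, Mul(-1, -1532855)) = Add(-1529225, 1532855) = 3630)
Add(Add(Pow(Add(H, Function('w')(14, 2)), 2), s), n) = Add(Add(Pow(Add(-21, Add(10, 14)), 2), 3630), Rational(2541766, 2377301)) = Add(Add(Pow(Add(-21, 24), 2), 3630), Rational(2541766, 2377301)) = Add(Add(Pow(3, 2), 3630), Rational(2541766, 2377301)) = Add(Add(9, 3630), Rational(2541766, 2377301)) = Add(3639, Rational(2541766, 2377301)) = Rational(8653540105, 2377301)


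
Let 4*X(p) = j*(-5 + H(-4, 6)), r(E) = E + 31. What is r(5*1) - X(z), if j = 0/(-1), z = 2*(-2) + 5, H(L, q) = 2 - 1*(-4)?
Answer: 36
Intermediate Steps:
H(L, q) = 6 (H(L, q) = 2 + 4 = 6)
z = 1 (z = -4 + 5 = 1)
r(E) = 31 + E
j = 0 (j = 0*(-1) = 0)
X(p) = 0 (X(p) = (0*(-5 + 6))/4 = (0*1)/4 = (¼)*0 = 0)
r(5*1) - X(z) = (31 + 5*1) - 1*0 = (31 + 5) + 0 = 36 + 0 = 36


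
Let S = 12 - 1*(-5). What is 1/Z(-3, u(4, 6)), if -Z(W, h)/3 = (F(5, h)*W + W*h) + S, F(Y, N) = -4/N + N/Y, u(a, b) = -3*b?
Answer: -5/1217 ≈ -0.0041085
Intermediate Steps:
S = 17 (S = 12 + 5 = 17)
Z(W, h) = -51 - 3*W*h - 3*W*(-4/h + h/5) (Z(W, h) = -3*(((-4/h + h/5)*W + W*h) + 17) = -3*((W*(-4/h + h/5) + W*h) + 17) = -3*((W*h + W*(-4/h + h/5)) + 17) = -3*(17 + W*h + W*(-4/h + h/5)) = -51 - 3*W*h - 3*W*(-4/h + h/5))
1/Z(-3, u(4, 6)) = 1/(-51 + 12*(-3)/(-3*6) - 18/5*(-3)*(-3*6)) = 1/(-51 + 12*(-3)/(-18) - 18/5*(-3)*(-18)) = 1/(-51 + 12*(-3)*(-1/18) - 972/5) = 1/(-51 + 2 - 972/5) = 1/(-1217/5) = -5/1217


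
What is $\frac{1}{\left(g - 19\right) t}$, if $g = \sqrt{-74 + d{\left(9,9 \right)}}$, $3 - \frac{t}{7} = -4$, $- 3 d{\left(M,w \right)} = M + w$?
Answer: $- \frac{19}{21609} - \frac{4 i \sqrt{5}}{21609} \approx -0.00087926 - 0.00041391 i$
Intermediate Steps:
$d{\left(M,w \right)} = - \frac{M}{3} - \frac{w}{3}$ ($d{\left(M,w \right)} = - \frac{M + w}{3} = - \frac{M}{3} - \frac{w}{3}$)
$t = 49$ ($t = 21 - -28 = 21 + 28 = 49$)
$g = 4 i \sqrt{5}$ ($g = \sqrt{-74 - 6} = \sqrt{-80} = 4 i \sqrt{5} \approx 8.9443 i$)
$\frac{1}{\left(g - 19\right) t} = \frac{1}{\left(4 i \sqrt{5} - 19\right) 49} = \frac{1}{\left(-19 + 4 i \sqrt{5}\right) 49} = \frac{1}{-931 + 196 i \sqrt{5}}$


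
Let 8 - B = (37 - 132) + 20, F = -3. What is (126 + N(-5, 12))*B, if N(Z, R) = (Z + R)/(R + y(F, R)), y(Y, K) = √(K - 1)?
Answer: 199698/19 - 83*√11/19 ≈ 10496.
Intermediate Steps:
B = 83 (B = 8 - ((37 - 132) + 20) = 8 - (-95 + 20) = 8 - 1*(-75) = 8 + 75 = 83)
y(Y, K) = √(-1 + K)
N(Z, R) = (R + Z)/(R + √(-1 + R)) (N(Z, R) = (Z + R)/(R + √(-1 + R)) = (R + Z)/(R + √(-1 + R)))
(126 + N(-5, 12))*B = (126 + (12 - 5)/(12 + √(-1 + 12)))*83 = (126 + 7/(12 + √11))*83 = 10458 + 581/(12 + √11)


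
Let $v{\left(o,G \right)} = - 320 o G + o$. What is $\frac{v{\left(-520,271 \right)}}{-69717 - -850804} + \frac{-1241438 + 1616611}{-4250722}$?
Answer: $\frac{191388505028309}{3320183694814} \approx 57.644$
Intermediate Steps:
$v{\left(o,G \right)} = o - 320 G o$ ($v{\left(o,G \right)} = - 320 G o + o = o - 320 G o$)
$\frac{v{\left(-520,271 \right)}}{-69717 - -850804} + \frac{-1241438 + 1616611}{-4250722} = \frac{\left(-520\right) \left(1 - 86720\right)}{-69717 - -850804} + \frac{-1241438 + 1616611}{-4250722} = \frac{\left(-520\right) \left(1 - 86720\right)}{-69717 + 850804} + 375173 \left(- \frac{1}{4250722}\right) = \frac{\left(-520\right) \left(-86719\right)}{781087} - \frac{375173}{4250722} = 45093880 \cdot \frac{1}{781087} - \frac{375173}{4250722} = \frac{45093880}{781087} - \frac{375173}{4250722} = \frac{191388505028309}{3320183694814}$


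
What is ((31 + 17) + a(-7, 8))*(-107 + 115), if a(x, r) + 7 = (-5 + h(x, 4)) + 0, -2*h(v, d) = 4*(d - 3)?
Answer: 272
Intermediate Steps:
h(v, d) = 6 - 2*d (h(v, d) = -2*(d - 3) = -2*(-3 + d) = -(-12 + 4*d)/2 = 6 - 2*d)
a(x, r) = -14 (a(x, r) = -7 + ((-5 + (6 - 2*4)) + 0) = -7 + ((-5 + (6 - 8)) + 0) = -7 + ((-5 - 2) + 0) = -7 + (-7 + 0) = -7 - 7 = -14)
((31 + 17) + a(-7, 8))*(-107 + 115) = ((31 + 17) - 14)*(-107 + 115) = (48 - 14)*8 = 34*8 = 272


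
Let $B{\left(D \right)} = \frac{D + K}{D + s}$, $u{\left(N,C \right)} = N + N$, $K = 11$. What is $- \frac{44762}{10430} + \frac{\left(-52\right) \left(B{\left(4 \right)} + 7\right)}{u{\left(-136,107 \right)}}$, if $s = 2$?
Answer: $- \frac{1755711}{709240} \approx -2.4755$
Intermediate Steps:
$u{\left(N,C \right)} = 2 N$
$B{\left(D \right)} = \frac{11 + D}{2 + D}$ ($B{\left(D \right)} = \frac{D + 11}{D + 2} = \frac{11 + D}{2 + D}$)
$- \frac{44762}{10430} + \frac{\left(-52\right) \left(B{\left(4 \right)} + 7\right)}{u{\left(-136,107 \right)}} = - \frac{44762}{10430} + \frac{\left(-52\right) \left(\frac{11 + 4}{2 + 4} + 7\right)}{2 \left(-136\right)} = \left(-44762\right) \frac{1}{10430} + \frac{\left(-52\right) \left(\frac{1}{6} \cdot 15 + 7\right)}{-272} = - \frac{22381}{5215} + - 52 \left(\frac{1}{6} \cdot 15 + 7\right) \left(- \frac{1}{272}\right) = - \frac{22381}{5215} + - 52 \left(\frac{5}{2} + 7\right) \left(- \frac{1}{272}\right) = - \frac{22381}{5215} + \left(-52\right) \frac{19}{2} \left(- \frac{1}{272}\right) = - \frac{22381}{5215} - - \frac{247}{136} = - \frac{22381}{5215} + \frac{247}{136} = - \frac{1755711}{709240}$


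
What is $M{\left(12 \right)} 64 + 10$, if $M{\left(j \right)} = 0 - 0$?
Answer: $10$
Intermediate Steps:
$M{\left(j \right)} = 0$ ($M{\left(j \right)} = 0 + 0 = 0$)
$M{\left(12 \right)} 64 + 10 = 0 \cdot 64 + 10 = 0 + 10 = 10$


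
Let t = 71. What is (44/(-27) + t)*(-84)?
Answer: -52444/9 ≈ -5827.1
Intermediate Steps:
(44/(-27) + t)*(-84) = (44/(-27) + 71)*(-84) = (44*(-1/27) + 71)*(-84) = (-44/27 + 71)*(-84) = (1873/27)*(-84) = -52444/9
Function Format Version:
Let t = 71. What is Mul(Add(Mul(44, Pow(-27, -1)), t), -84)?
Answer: Rational(-52444, 9) ≈ -5827.1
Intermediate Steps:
Mul(Add(Mul(44, Pow(-27, -1)), t), -84) = Mul(Add(Mul(44, Pow(-27, -1)), 71), -84) = Mul(Add(Mul(44, Rational(-1, 27)), 71), -84) = Mul(Add(Rational(-44, 27), 71), -84) = Mul(Rational(1873, 27), -84) = Rational(-52444, 9)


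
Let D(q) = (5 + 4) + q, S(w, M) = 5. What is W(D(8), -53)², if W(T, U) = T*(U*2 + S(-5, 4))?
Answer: 2948089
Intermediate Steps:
D(q) = 9 + q
W(T, U) = T*(5 + 2*U) (W(T, U) = T*(U*2 + 5) = T*(2*U + 5) = T*(5 + 2*U))
W(D(8), -53)² = ((9 + 8)*(5 + 2*(-53)))² = (17*(5 - 106))² = (17*(-101))² = (-1717)² = 2948089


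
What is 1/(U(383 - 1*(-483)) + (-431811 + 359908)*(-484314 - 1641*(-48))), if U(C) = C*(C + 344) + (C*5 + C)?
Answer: 1/29161027094 ≈ 3.4292e-11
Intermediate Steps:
U(C) = 6*C + C*(344 + C) (U(C) = C*(344 + C) + (5*C + C) = C*(344 + C) + 6*C = 6*C + C*(344 + C))
1/(U(383 - 1*(-483)) + (-431811 + 359908)*(-484314 - 1641*(-48))) = 1/((383 - 1*(-483))*(350 + (383 - 1*(-483))) + (-431811 + 359908)*(-484314 - 1641*(-48))) = 1/((383 + 483)*(350 + (383 + 483)) - 71903*(-484314 + 78768)) = 1/(866*(350 + 866) - 71903*(-405546)) = 1/(866*1216 + 29159974038) = 1/(1053056 + 29159974038) = 1/29161027094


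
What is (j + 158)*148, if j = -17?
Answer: 20868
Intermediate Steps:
(j + 158)*148 = (-17 + 158)*148 = 141*148 = 20868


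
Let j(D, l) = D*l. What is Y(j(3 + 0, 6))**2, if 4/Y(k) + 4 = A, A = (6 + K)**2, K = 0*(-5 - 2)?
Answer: 1/64 ≈ 0.015625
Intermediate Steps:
K = 0 (K = 0*(-7) = 0)
A = 36 (A = (6 + 0)**2 = 6**2 = 36)
Y(k) = 1/8 (Y(k) = 4/(-4 + 36) = 4/32 = 4*(1/32) = 1/8)
Y(j(3 + 0, 6))**2 = (1/8)**2 = 1/64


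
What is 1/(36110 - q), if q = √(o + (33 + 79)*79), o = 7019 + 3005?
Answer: 18055/651956614 + √4718/651956614 ≈ 2.7799e-5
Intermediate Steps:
o = 10024
q = 2*√4718 (q = √(10024 + (33 + 79)*79) = √(10024 + 112*79) = √(10024 + 8848) = √18872 = 2*√4718 ≈ 137.38)
1/(36110 - q) = 1/(36110 - 2*√4718)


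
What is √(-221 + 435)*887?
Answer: 887*√214 ≈ 12976.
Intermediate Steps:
√(-221 + 435)*887 = √214*887 = 887*√214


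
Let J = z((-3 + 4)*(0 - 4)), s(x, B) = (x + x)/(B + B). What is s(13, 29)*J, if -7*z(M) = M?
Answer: 52/203 ≈ 0.25616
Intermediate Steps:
s(x, B) = x/B (s(x, B) = (2*x)/((2*B)) = (2*x)*(1/(2*B)) = x/B)
z(M) = -M/7
J = 4/7 (J = -(-3 + 4)*(0 - 4)/7 = -(-4)/7 = -⅐*(-4) = 4/7 ≈ 0.57143)
s(13, 29)*J = (13/29)*(4/7) = 52/203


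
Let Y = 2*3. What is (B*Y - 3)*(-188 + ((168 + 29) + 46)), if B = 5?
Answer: 1485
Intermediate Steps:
Y = 6
(B*Y - 3)*(-188 + ((168 + 29) + 46)) = (5*6 - 3)*(-188 + ((168 + 29) + 46)) = (30 - 3)*(-188 + (197 + 46)) = 27*(-188 + 243) = 27*55 = 1485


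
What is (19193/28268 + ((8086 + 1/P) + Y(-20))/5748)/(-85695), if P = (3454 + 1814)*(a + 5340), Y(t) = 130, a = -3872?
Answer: -22838351223751/928284626041398720 ≈ -2.4603e-5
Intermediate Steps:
P = 7733424 (P = (3454 + 1814)*(-3872 + 5340) = 5268*1468 = 7733424)
(19193/28268 + ((8086 + 1/P) + Y(-20))/5748)/(-85695) = (19193/28268 + ((8086 + 1/7733424) + 130)/5748)/(-85695) = (19193*(1/28268) + ((8086 + 1/7733424) + 130)*(1/5748))*(-1/85695) = (19193/28268 + (62532466465/7733424 + 130)*(1/5748))*(-1/85695) = (19193/28268 + (63537811585/7733424)*(1/5748))*(-1/85695) = (19193/28268 + 63537811585/44451721152)*(-1/85695) = (662312185488779/314140313381184)*(-1/85695) = -22838351223751/928284626041398720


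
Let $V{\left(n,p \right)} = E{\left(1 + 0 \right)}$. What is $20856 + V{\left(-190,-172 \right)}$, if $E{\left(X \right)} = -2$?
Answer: $20854$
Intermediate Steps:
$V{\left(n,p \right)} = -2$
$20856 + V{\left(-190,-172 \right)} = 20856 - 2 = 20854$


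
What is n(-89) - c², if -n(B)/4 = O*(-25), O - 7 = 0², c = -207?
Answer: -42149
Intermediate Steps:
O = 7 (O = 7 + 0² = 7 + 0 = 7)
n(B) = 700 (n(B) = -28*(-25) = -4*(-175) = 700)
n(-89) - c² = 700 - 1*(-207)² = 700 - 1*42849 = 700 - 42849 = -42149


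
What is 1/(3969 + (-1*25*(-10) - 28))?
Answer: 1/4191 ≈ 0.00023861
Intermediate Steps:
1/(3969 + (-1*25*(-10) - 28)) = 1/(3969 + (-25*(-10) - 28)) = 1/(3969 + (250 - 28)) = 1/(3969 + 222) = 1/4191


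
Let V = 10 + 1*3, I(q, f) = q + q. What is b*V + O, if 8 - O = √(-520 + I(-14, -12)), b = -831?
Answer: -10795 - 2*I*√137 ≈ -10795.0 - 23.409*I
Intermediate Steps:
I(q, f) = 2*q
V = 13 (V = 10 + 3 = 13)
O = 8 - 2*I*√137 (O = 8 - √(-520 + 2*(-14)) = 8 - √(-520 - 28) = 8 - √(-548) = 8 - 2*I*√137 ≈ 8.0 - 23.409*I)
b*V + O = -831*13 + (8 - 2*I*√137) = -10803 + (8 - 2*I*√137) = -10795 - 2*I*√137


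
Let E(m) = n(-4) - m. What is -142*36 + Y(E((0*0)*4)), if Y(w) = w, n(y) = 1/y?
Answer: -20449/4 ≈ -5112.3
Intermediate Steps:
E(m) = -¼ - m (E(m) = 1/(-4) - m = -¼ - m)
-142*36 + Y(E((0*0)*4)) = -142*36 + (-¼ - 0*0*4) = -5112 + (-¼ - 0*4) = -5112 + (-¼ - 1*0) = -5112 + (-¼ + 0) = -5112 - ¼ = -20449/4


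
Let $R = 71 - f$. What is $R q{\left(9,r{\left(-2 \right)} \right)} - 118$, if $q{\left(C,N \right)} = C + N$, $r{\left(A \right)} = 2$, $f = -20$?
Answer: $883$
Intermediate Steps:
$R = 91$ ($R = 71 - -20 = 71 + 20 = 91$)
$R q{\left(9,r{\left(-2 \right)} \right)} - 118 = 91 \left(9 + 2\right) - 118 = 91 \cdot 11 - 118 = 1001 - 118 = 883$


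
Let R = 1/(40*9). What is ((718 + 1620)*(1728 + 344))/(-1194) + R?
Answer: -290659961/71640 ≈ -4057.2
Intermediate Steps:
R = 1/360 ≈ 0.0027778
((718 + 1620)*(1728 + 344))/(-1194) + R = ((718 + 1620)*(1728 + 344))/(-1194) + 1/360 = (2338*2072)*(-1/1194) + 1/360 = 4844336*(-1/1194) + 1/360 = -2422168/597 + 1/360 = -290659961/71640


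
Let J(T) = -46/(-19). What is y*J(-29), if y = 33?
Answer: 1518/19 ≈ 79.895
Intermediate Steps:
J(T) = 46/19 (J(T) = -46*(-1/19) = 46/19)
y*J(-29) = 33*(46/19) = 1518/19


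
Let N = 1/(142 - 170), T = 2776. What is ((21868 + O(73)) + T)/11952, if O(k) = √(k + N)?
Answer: 6161/2988 + √1589/55776 ≈ 2.0626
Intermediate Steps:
N = -1/28 (N = 1/(-28) = -1/28 ≈ -0.035714)
O(k) = √(-1/28 + k) (O(k) = √(k - 1/28) = √(-1/28 + k))
((21868 + O(73)) + T)/11952 = ((21868 + √(-7 + 196*73)/14) + 2776)/11952 = ((21868 + √(-7 + 14308)/14) + 2776)*(1/11952) = ((21868 + √14301/14) + 2776)*(1/11952) = ((21868 + (3*√1589)/14) + 2776)*(1/11952) = ((21868 + 3*√1589/14) + 2776)*(1/11952) = (24644 + 3*√1589/14)*(1/11952) = 6161/2988 + √1589/55776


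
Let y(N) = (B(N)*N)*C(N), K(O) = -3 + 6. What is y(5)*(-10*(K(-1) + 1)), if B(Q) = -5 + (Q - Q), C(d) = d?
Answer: 5000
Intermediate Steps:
K(O) = 3
B(Q) = -5 (B(Q) = -5 + 0 = -5)
y(N) = -5*N² (y(N) = (-5*N)*N = -5*N²)
y(5)*(-10*(K(-1) + 1)) = (-5*5²)*(-10*(3 + 1)) = (-5*25)*(-10*4) = -125*(-40) = 5000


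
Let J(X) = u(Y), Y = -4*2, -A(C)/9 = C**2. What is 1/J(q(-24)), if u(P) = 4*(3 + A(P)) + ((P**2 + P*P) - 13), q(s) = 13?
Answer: -1/2177 ≈ -0.00045935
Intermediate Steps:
A(C) = -9*C**2
Y = -8
u(P) = -1 - 34*P**2 (u(P) = 4*(3 - 9*P**2) + ((P**2 + P*P) - 13) = (12 - 36*P**2) + ((P**2 + P**2) - 13) = (12 - 36*P**2) + (2*P**2 - 13) = (12 - 36*P**2) + (-13 + 2*P**2) = -1 - 34*P**2)
J(X) = -2177 (J(X) = -1 - 34*(-8)**2 = -1 - 34*64 = -1 - 2176 = -2177)
1/J(q(-24)) = 1/(-2177) = -1/2177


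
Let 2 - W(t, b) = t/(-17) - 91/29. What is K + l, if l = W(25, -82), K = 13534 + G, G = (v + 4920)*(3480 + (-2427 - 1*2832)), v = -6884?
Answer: 1729195828/493 ≈ 3.5075e+6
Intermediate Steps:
G = 3493956 (G = (-6884 + 4920)*(3480 + (-2427 - 1*2832)) = -1964*(3480 + (-2427 - 2832)) = -1964*(3480 - 5259) = -1964*(-1779) = 3493956)
W(t, b) = 149/29 + t/17 (W(t, b) = 2 - (t/(-17) - 91/29) = 2 - (t*(-1/17) - 91*1/29) = 2 - (-t/17 - 91/29) = 2 - (-91/29 - t/17) = 2 + (91/29 + t/17) = 149/29 + t/17)
K = 3507490 (K = 13534 + 3493956 = 3507490)
l = 3258/493 (l = 149/29 + (1/17)*25 = 149/29 + 25/17 = 3258/493 ≈ 6.6085)
K + l = 3507490 + 3258/493 = 1729195828/493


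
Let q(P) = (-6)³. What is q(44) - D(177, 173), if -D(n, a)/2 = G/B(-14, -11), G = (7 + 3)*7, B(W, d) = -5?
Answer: -244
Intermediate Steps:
G = 70 (G = 10*7 = 70)
D(n, a) = 28 (D(n, a) = -140/(-5) = -140*(-1)/5 = -2*(-14) = 28)
q(P) = -216
q(44) - D(177, 173) = -216 - 1*28 = -216 - 28 = -244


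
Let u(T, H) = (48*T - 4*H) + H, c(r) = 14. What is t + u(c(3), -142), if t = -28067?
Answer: -26969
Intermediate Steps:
u(T, H) = -3*H + 48*T (u(T, H) = (-4*H + 48*T) + H = -3*H + 48*T)
t + u(c(3), -142) = -28067 + (-3*(-142) + 48*14) = -28067 + (426 + 672) = -28067 + 1098 = -26969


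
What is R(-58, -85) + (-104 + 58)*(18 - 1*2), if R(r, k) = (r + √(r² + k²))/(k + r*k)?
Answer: -3565978/4845 + √10589/4845 ≈ -735.99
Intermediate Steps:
R(r, k) = (r + √(k² + r²))/(k + k*r)
R(-58, -85) + (-104 + 58)*(18 - 1*2) = (-58 + √((-85)² + (-58)²))/((-85)*(1 - 58)) + (-104 + 58)*(18 - 1*2) = -1/85*(-58 + √(7225 + 3364))/(-57) - 46*(18 - 2) = -1/85*(-1/57)*(-58 + √10589) - 46*16 = (-58/4845 + √10589/4845) - 736 = -3565978/4845 + √10589/4845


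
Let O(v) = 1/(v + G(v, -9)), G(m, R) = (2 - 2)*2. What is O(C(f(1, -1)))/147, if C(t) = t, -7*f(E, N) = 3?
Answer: -1/63 ≈ -0.015873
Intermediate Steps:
f(E, N) = -3/7 (f(E, N) = -⅐*3 = -3/7)
G(m, R) = 0 (G(m, R) = 0*2 = 0)
O(v) = 1/v (O(v) = 1/(v + 0) = 1/v)
O(C(f(1, -1)))/147 = 1/(147*(-3/7)) = (1/147)*(-7/3) = -1/63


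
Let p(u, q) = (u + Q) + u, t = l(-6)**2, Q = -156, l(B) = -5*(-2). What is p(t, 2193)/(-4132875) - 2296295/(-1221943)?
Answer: 9490246432633/5050137676125 ≈ 1.8792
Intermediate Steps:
l(B) = 10
t = 100 (t = 10**2 = 100)
p(u, q) = -156 + 2*u (p(u, q) = (u - 156) + u = (-156 + u) + u = -156 + 2*u)
p(t, 2193)/(-4132875) - 2296295/(-1221943) = (-156 + 2*100)/(-4132875) - 2296295/(-1221943) = (-156 + 200)*(-1/4132875) - 2296295*(-1/1221943) = 44*(-1/4132875) + 2296295/1221943 = -44/4132875 + 2296295/1221943 = 9490246432633/5050137676125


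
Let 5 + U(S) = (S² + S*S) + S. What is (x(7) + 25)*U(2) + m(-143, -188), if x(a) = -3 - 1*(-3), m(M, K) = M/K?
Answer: 23643/188 ≈ 125.76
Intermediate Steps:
x(a) = 0 (x(a) = -3 + 3 = 0)
U(S) = -5 + S + 2*S² (U(S) = -5 + ((S² + S*S) + S) = -5 + ((S² + S²) + S) = -5 + (2*S² + S) = -5 + (S + 2*S²) = -5 + S + 2*S²)
(x(7) + 25)*U(2) + m(-143, -188) = (0 + 25)*(-5 + 2 + 2*2²) - 143/(-188) = 25*(-5 + 2 + 2*4) - 143*(-1/188) = 25*(-5 + 2 + 8) + 143/188 = 25*5 + 143/188 = 125 + 143/188 = 23643/188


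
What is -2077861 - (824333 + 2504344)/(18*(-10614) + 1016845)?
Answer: -1715886397450/825793 ≈ -2.0779e+6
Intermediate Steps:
-2077861 - (824333 + 2504344)/(18*(-10614) + 1016845) = -2077861 - 3328677/(-191052 + 1016845) = -2077861 - 3328677/825793 = -1715886397450/825793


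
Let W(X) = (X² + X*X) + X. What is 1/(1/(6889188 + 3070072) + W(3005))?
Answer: 9959260/179894661139301 ≈ 5.5362e-8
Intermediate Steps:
W(X) = X + 2*X² (W(X) = (X² + X²) + X = 2*X² + X = X + 2*X²)
1/(1/(6889188 + 3070072) + W(3005)) = 1/(1/(6889188 + 3070072) + 3005*(1 + 2*3005)) = 1/(1/9959260 + 3005*(1 + 6010)) = 1/(1/9959260 + 3005*6011) = 1/(1/9959260 + 18063055) = 1/(179894661139301/9959260) = 9959260/179894661139301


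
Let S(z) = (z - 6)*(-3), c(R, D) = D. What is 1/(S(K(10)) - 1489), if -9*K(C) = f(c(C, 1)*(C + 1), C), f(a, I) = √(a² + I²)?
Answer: -13239/19474348 - 3*√221/19474348 ≈ -0.00068211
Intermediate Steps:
f(a, I) = √(I² + a²)
K(C) = -√(C² + (1 + C)²)/9 (K(C) = -√(C² + (1*(C + 1))²)/9 = -√(C² + (1*(1 + C))²)/9 = -√(C² + (1 + C)²)/9)
S(z) = 18 - 3*z (S(z) = (-6 + z)*(-3) = 18 - 3*z)
1/(S(K(10)) - 1489) = 1/((18 - (-1)*√(10² + (1 + 10)²)/3) - 1489) = 1/((18 - (-1)*√(100 + 11²)/3) - 1489) = 1/((18 - (-1)*√(100 + 121)/3) - 1489) = 1/((18 - (-1)*√221/3) - 1489) = 1/((18 + √221/3) - 1489) = 1/(-1471 + √221/3)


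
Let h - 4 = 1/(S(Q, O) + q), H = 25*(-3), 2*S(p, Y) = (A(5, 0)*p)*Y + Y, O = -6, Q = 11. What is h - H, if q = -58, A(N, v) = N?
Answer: 17853/226 ≈ 78.996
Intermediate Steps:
S(p, Y) = Y/2 + 5*Y*p/2 (S(p, Y) = ((5*p)*Y + Y)/2 = (5*Y*p + Y)/2 = (Y + 5*Y*p)/2 = Y/2 + 5*Y*p/2)
H = -75
h = 903/226 (h = 4 + 1/((½)*(-6)*(1 + 5*11) - 58) = 4 + 1/((½)*(-6)*(1 + 55) - 58) = 4 + 1/((½)*(-6)*56 - 58) = 4 + 1/(-168 - 58) = 4 + 1/(-226) = 4 - 1/226 = 903/226 ≈ 3.9956)
h - H = 903/226 - 1*(-75) = 903/226 + 75 = 17853/226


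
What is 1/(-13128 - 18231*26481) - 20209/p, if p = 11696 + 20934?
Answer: -1290916223657/2084348374290 ≈ -0.61934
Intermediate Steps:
p = 32630
1/(-13128 - 18231*26481) - 20209/p = 1/(-13128 - 18231*26481) - 20209/32630 = (1/26481)/(-31359) - 20209*1/32630 = -1/31359*1/26481 - 20209/32630 = -1/830417679 - 20209/32630 = -1290916223657/2084348374290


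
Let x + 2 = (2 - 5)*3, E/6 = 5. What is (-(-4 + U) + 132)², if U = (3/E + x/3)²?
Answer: 12310124401/810000 ≈ 15198.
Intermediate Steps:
E = 30 (E = 6*5 = 30)
x = -11 (x = -2 + (2 - 5)*3 = -2 - 3*3 = -2 - 9 = -11)
U = 11449/900 (U = (3/30 - 11/3)² = (3*(1/30) - 11*⅓)² = (⅒ - 11/3)² = (-107/30)² = 11449/900 ≈ 12.721)
(-(-4 + U) + 132)² = (-(-4 + 11449/900) + 132)² = (-1*7849/900 + 132)² = (-7849/900 + 132)² = (110951/900)² = 12310124401/810000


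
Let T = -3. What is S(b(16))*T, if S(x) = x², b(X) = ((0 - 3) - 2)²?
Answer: -1875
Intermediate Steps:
b(X) = 25 (b(X) = (-3 - 2)² = (-5)² = 25)
S(b(16))*T = 25²*(-3) = 625*(-3) = -1875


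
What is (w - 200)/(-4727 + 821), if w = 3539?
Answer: -53/62 ≈ -0.85484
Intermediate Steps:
(w - 200)/(-4727 + 821) = (3539 - 200)/(-4727 + 821) = 3339/(-3906) = 3339*(-1/3906) = -53/62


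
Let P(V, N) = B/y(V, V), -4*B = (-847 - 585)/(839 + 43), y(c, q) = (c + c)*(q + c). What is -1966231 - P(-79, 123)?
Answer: -21646480891823/11009124 ≈ -1.9662e+6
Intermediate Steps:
y(c, q) = 2*c*(c + q) (y(c, q) = (2*c)*(c + q) = 2*c*(c + q))
B = 179/441 (B = -(-847 - 585)/(4*(839 + 43)) = -(-358)/882 = -¼*(-716/441) = 179/441 ≈ 0.40590)
P(V, N) = 179/(1764*V²) (P(V, N) = 179/(441*((2*V*(V + V)))) = 179/(441*((2*V*(2*V)))) = 179/(441*((4*V²))) = 179*(1/(4*V²))/441 = 179/(1764*V²))
-1966231 - P(-79, 123) = -1966231 - 179/(1764*(-79)²) = -1966231 - 179/(1764*6241) = -1966231 - 1*179/11009124 = -1966231 - 179/11009124 = -21646480891823/11009124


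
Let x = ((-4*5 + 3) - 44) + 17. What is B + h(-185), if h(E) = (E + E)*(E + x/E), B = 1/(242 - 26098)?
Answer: 1767567871/25856 ≈ 68362.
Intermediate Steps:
B = -1/25856 (B = 1/(-25856) = -1/25856 ≈ -3.8676e-5)
x = -44 (x = ((-20 + 3) - 44) + 17 = (-17 - 44) + 17 = -61 + 17 = -44)
h(E) = 2*E*(E - 44/E) (h(E) = (E + E)*(E - 44/E) = (2*E)*(E - 44/E) = 2*E*(E - 44/E))
B + h(-185) = -1/25856 + (-88 + 2*(-185)²) = -1/25856 + (-88 + 2*34225) = -1/25856 + (-88 + 68450) = -1/25856 + 68362 = 1767567871/25856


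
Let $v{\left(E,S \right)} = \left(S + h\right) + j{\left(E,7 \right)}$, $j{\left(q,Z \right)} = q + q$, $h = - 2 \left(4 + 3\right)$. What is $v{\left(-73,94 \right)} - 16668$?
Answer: $-16734$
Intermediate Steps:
$h = -14$ ($h = \left(-2\right) 7 = -14$)
$j{\left(q,Z \right)} = 2 q$
$v{\left(E,S \right)} = -14 + S + 2 E$ ($v{\left(E,S \right)} = \left(S - 14\right) + 2 E = \left(-14 + S\right) + 2 E = -14 + S + 2 E$)
$v{\left(-73,94 \right)} - 16668 = \left(-14 + 94 + 2 \left(-73\right)\right) - 16668 = \left(-14 + 94 - 146\right) - 16668 = -66 - 16668 = -16734$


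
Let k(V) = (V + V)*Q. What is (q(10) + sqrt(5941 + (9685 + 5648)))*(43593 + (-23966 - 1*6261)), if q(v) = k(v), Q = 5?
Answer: 1336600 + 13366*sqrt(21274) ≈ 3.2861e+6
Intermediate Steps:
k(V) = 10*V (k(V) = (V + V)*5 = (2*V)*5 = 10*V)
q(v) = 10*v
(q(10) + sqrt(5941 + (9685 + 5648)))*(43593 + (-23966 - 1*6261)) = (10*10 + sqrt(5941 + (9685 + 5648)))*(43593 + (-23966 - 1*6261)) = (100 + sqrt(5941 + 15333))*(43593 + (-23966 - 6261)) = (100 + sqrt(21274))*(43593 - 30227) = (100 + sqrt(21274))*13366 = 1336600 + 13366*sqrt(21274)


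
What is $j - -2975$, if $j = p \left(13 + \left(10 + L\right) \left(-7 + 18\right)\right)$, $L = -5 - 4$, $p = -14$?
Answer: $2639$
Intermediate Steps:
$L = -9$ ($L = -5 - 4 = -9$)
$j = -336$ ($j = - 14 \left(13 + \left(10 - 9\right) \left(-7 + 18\right)\right) = - 14 \left(13 + 1 \cdot 11\right) = - 14 \left(13 + 11\right) = \left(-14\right) 24 = -336$)
$j - -2975 = -336 - -2975 = -336 + 2975 = 2639$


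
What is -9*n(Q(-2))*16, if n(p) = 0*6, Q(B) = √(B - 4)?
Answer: 0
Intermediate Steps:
Q(B) = √(-4 + B)
n(p) = 0
-9*n(Q(-2))*16 = -9*0*16 = 0*16 = 0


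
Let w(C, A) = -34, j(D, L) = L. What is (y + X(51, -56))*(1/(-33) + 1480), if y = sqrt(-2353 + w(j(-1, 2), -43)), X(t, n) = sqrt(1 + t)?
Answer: 97678*sqrt(13)/33 + 48839*I*sqrt(2387)/33 ≈ 10672.0 + 72307.0*I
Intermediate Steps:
y = I*sqrt(2387) (y = sqrt(-2353 - 34) = sqrt(-2387) = I*sqrt(2387) ≈ 48.857*I)
(y + X(51, -56))*(1/(-33) + 1480) = (I*sqrt(2387) + sqrt(1 + 51))*(1/(-33) + 1480) = (I*sqrt(2387) + sqrt(52))*(-1/33 + 1480) = (I*sqrt(2387) + 2*sqrt(13))*(48839/33) = (2*sqrt(13) + I*sqrt(2387))*(48839/33) = 97678*sqrt(13)/33 + 48839*I*sqrt(2387)/33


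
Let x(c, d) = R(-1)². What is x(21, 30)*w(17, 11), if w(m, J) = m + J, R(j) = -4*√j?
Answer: -448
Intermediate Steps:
w(m, J) = J + m
x(c, d) = -16 (x(c, d) = (-4*I)² = -16)
x(21, 30)*w(17, 11) = -16*(11 + 17) = -16*28 = -448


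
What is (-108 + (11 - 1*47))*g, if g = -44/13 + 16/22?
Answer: 54720/143 ≈ 382.66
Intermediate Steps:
g = -380/143 (g = -44*1/13 + 16*(1/22) = -44/13 + 8/11 = -380/143 ≈ -2.6573)
(-108 + (11 - 1*47))*g = (-108 + (11 - 1*47))*(-380/143) = (-108 + (11 - 47))*(-380/143) = (-108 - 36)*(-380/143) = -144*(-380/143) = 54720/143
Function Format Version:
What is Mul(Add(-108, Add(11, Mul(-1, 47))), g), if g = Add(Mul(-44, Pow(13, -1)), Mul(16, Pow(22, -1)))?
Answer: Rational(54720, 143) ≈ 382.66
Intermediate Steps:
g = Rational(-380, 143) (g = Add(Mul(-44, Rational(1, 13)), Mul(16, Rational(1, 22))) = Add(Rational(-44, 13), Rational(8, 11)) = Rational(-380, 143) ≈ -2.6573)
Mul(Add(-108, Add(11, Mul(-1, 47))), g) = Mul(Add(-108, Add(11, Mul(-1, 47))), Rational(-380, 143)) = Mul(Add(-108, Add(11, -47)), Rational(-380, 143)) = Mul(Add(-108, -36), Rational(-380, 143)) = Mul(-144, Rational(-380, 143)) = Rational(54720, 143)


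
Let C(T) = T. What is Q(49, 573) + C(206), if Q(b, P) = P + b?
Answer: 828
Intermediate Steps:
Q(49, 573) + C(206) = (573 + 49) + 206 = 622 + 206 = 828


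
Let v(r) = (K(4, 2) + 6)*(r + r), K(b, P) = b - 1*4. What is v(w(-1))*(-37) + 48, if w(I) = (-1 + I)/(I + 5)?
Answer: 270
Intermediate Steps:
K(b, P) = -4 + b (K(b, P) = b - 4 = -4 + b)
w(I) = (-1 + I)/(5 + I)
v(r) = 12*r (v(r) = ((-4 + 4) + 6)*(r + r) = (0 + 6)*(2*r) = 6*(2*r) = 12*r)
v(w(-1))*(-37) + 48 = (12*((-1 - 1)/(5 - 1)))*(-37) + 48 = (12*(-2/4))*(-37) + 48 = (12*((¼)*(-2)))*(-37) + 48 = (12*(-½))*(-37) + 48 = -6*(-37) + 48 = 222 + 48 = 270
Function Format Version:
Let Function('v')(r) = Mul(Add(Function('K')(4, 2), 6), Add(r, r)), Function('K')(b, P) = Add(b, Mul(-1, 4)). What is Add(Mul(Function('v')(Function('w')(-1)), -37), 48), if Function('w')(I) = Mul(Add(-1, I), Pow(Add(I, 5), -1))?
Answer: 270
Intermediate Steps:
Function('K')(b, P) = Add(-4, b) (Function('K')(b, P) = Add(b, -4) = Add(-4, b))
Function('w')(I) = Mul(Pow(Add(5, I), -1), Add(-1, I)) (Function('w')(I) = Mul(Add(-1, I), Pow(Add(5, I), -1)) = Mul(Pow(Add(5, I), -1), Add(-1, I)))
Function('v')(r) = Mul(12, r) (Function('v')(r) = Mul(Add(Add(-4, 4), 6), Add(r, r)) = Mul(Add(0, 6), Mul(2, r)) = Mul(6, Mul(2, r)) = Mul(12, r))
Add(Mul(Function('v')(Function('w')(-1)), -37), 48) = Add(Mul(Mul(12, Mul(Pow(Add(5, -1), -1), Add(-1, -1))), -37), 48) = Add(Mul(Mul(12, Mul(Pow(4, -1), -2)), -37), 48) = Add(Mul(Mul(12, Mul(Rational(1, 4), -2)), -37), 48) = Add(Mul(Mul(12, Rational(-1, 2)), -37), 48) = Add(Mul(-6, -37), 48) = Add(222, 48) = 270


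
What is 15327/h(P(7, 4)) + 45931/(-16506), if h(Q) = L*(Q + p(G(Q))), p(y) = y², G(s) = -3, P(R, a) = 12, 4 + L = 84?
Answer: 4186271/660240 ≈ 6.3405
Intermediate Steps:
L = 80 (L = -4 + 84 = 80)
h(Q) = 720 + 80*Q (h(Q) = 80*(Q + (-3)²) = 80*(Q + 9) = 80*(9 + Q) = 720 + 80*Q)
15327/h(P(7, 4)) + 45931/(-16506) = 15327/(720 + 80*12) + 45931/(-16506) = 15327/(720 + 960) + 45931*(-1/16506) = 15327/1680 - 45931/16506 = 15327*(1/1680) - 45931/16506 = 5109/560 - 45931/16506 = 4186271/660240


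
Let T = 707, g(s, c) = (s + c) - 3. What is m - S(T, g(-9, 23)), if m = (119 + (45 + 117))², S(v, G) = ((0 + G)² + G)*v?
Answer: -14363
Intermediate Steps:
g(s, c) = -3 + c + s (g(s, c) = (c + s) - 3 = -3 + c + s)
S(v, G) = v*(G + G²) (S(v, G) = (G² + G)*v = (G + G²)*v = v*(G + G²))
m = 78961 (m = (119 + 162)² = 281² = 78961)
m - S(T, g(-9, 23)) = 78961 - (-3 + 23 - 9)*707*(1 + (-3 + 23 - 9)) = 78961 - 11*707*(1 + 11) = 78961 - 11*707*12 = 78961 - 1*93324 = 78961 - 93324 = -14363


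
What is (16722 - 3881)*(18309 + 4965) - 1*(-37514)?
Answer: 298898948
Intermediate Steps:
(16722 - 3881)*(18309 + 4965) - 1*(-37514) = 12841*23274 + 37514 = 298861434 + 37514 = 298898948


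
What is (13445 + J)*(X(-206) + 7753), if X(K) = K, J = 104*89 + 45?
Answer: 171664062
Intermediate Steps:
J = 9301 (J = 9256 + 45 = 9301)
(13445 + J)*(X(-206) + 7753) = (13445 + 9301)*(-206 + 7753) = 22746*7547 = 171664062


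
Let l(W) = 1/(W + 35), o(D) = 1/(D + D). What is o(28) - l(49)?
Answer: 1/168 ≈ 0.0059524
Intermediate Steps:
o(D) = 1/(2*D)
l(W) = 1/(35 + W)
o(28) - l(49) = (½)/28 - 1/(35 + 49) = (½)*(1/28) - 1/84 = 1/56 - 1*1/84 = 1/56 - 1/84 = 1/168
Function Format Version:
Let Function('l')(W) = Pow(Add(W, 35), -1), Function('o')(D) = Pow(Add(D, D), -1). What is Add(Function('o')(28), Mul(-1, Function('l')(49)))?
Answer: Rational(1, 168) ≈ 0.0059524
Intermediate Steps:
Function('o')(D) = Mul(Rational(1, 2), Pow(D, -1)) (Function('o')(D) = Pow(Mul(2, D), -1) = Mul(Rational(1, 2), Pow(D, -1)))
Function('l')(W) = Pow(Add(35, W), -1)
Add(Function('o')(28), Mul(-1, Function('l')(49))) = Add(Mul(Rational(1, 2), Pow(28, -1)), Mul(-1, Pow(Add(35, 49), -1))) = Add(Mul(Rational(1, 2), Rational(1, 28)), Mul(-1, Pow(84, -1))) = Add(Rational(1, 56), Mul(-1, Rational(1, 84))) = Add(Rational(1, 56), Rational(-1, 84)) = Rational(1, 168)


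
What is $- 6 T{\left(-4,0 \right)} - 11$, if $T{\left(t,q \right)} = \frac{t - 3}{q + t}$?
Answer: $- \frac{43}{2} \approx -21.5$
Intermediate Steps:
$T{\left(t,q \right)} = \frac{-3 + t}{q + t}$
$- 6 T{\left(-4,0 \right)} - 11 = - 6 \frac{-3 - 4}{0 - 4} - 11 = - 6 \frac{1}{-4} \left(-7\right) - 11 = - 6 \left(\left(- \frac{1}{4}\right) \left(-7\right)\right) - 11 = \left(-6\right) \frac{7}{4} - 11 = - \frac{21}{2} - 11 = - \frac{43}{2}$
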